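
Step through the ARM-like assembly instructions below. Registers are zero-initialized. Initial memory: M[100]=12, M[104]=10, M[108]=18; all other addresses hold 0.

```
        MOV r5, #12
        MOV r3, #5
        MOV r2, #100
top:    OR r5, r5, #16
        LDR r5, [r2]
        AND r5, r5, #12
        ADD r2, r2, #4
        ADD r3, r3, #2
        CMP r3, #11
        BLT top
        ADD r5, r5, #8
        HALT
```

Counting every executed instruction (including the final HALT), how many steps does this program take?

MOV r5, #12 → r5=12
MOV r3, #5 → r3=5
MOV r2, #100 → r2=100
OR r5, r5, #16 → r5=12|16=28
LDR r5, [r2] → r5=M[100]=12
AND r5, r5, #12 → r5=12&12=12
ADD r2, r2, #4 → r2=100+4=104
ADD r3, r3, #2 → r3=5+2=7
CMP r3, #11  (cmp 7,11)
BLT top: taken
OR r5, r5, #16 → r5=12|16=28
LDR r5, [r2] → r5=M[104]=10
AND r5, r5, #12 → r5=10&12=8
ADD r2, r2, #4 → r2=104+4=108
ADD r3, r3, #2 → r3=7+2=9
CMP r3, #11  (cmp 9,11)
BLT top: taken
OR r5, r5, #16 → r5=8|16=24
LDR r5, [r2] → r5=M[108]=18
AND r5, r5, #12 → r5=18&12=0
ADD r2, r2, #4 → r2=108+4=112
ADD r3, r3, #2 → r3=9+2=11
CMP r3, #11  (cmp 11,11)
BLT top: not taken
ADD r5, r5, #8 → r5=0+8=8
halt.
Total executed instructions: 26.

26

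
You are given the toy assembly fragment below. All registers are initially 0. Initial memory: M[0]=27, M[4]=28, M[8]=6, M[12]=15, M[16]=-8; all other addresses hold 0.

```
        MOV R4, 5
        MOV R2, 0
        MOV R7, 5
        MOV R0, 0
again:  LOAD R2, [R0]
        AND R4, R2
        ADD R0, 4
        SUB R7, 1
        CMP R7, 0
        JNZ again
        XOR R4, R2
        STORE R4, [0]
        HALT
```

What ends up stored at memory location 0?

R4=5
R2=0
R7=5
R0=0
R2=M[0]=27
R4=5&27=1
R0=0+4=4
R7=5-1=4
CMP R7, 0  (cmp 4,0)
JNZ again: taken
R2=M[4]=28
R4=1&28=0
R0=4+4=8
R7=4-1=3
CMP R7, 0  (cmp 3,0)
JNZ again: taken
R2=M[8]=6
R4=0&6=0
R0=8+4=12
R7=3-1=2
CMP R7, 0  (cmp 2,0)
JNZ again: taken
R2=M[12]=15
R4=0&15=0
R0=12+4=16
R7=2-1=1
CMP R7, 0  (cmp 1,0)
JNZ again: taken
R2=M[16]=-8
R4=0&(-8)=0
R0=16+4=20
R7=1-1=0
CMP R7, 0  (cmp 0,0)
JNZ again: not taken
R4=0^(-8)=-8
STORE R4, [0] → M[0]=-8
halt.

-8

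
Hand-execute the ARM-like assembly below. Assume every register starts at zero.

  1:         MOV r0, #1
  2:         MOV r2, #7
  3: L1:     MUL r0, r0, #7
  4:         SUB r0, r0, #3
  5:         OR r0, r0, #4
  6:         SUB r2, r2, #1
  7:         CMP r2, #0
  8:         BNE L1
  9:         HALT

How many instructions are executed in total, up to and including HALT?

after MOV r0, #1: r0=1
after MOV r2, #7: r2=7
after MUL r0, r0, #7: r0=1*7=7
after SUB r0, r0, #3: r0=7-3=4
after OR r0, r0, #4: r0=4|4=4
after SUB r2, r2, #1: r2=7-1=6
CMP r2, #0  (cmp 6,0)
BNE L1: taken
after MUL r0, r0, #7: r0=4*7=28
after SUB r0, r0, #3: r0=28-3=25
after OR r0, r0, #4: r0=25|4=29
after SUB r2, r2, #1: r2=6-1=5
CMP r2, #0  (cmp 5,0)
BNE L1: taken
after MUL r0, r0, #7: r0=29*7=203
after SUB r0, r0, #3: r0=203-3=200
after OR r0, r0, #4: r0=200|4=204
after SUB r2, r2, #1: r2=5-1=4
CMP r2, #0  (cmp 4,0)
BNE L1: taken
after MUL r0, r0, #7: r0=204*7=1428
after SUB r0, r0, #3: r0=1428-3=1425
after OR r0, r0, #4: r0=1425|4=1429
after SUB r2, r2, #1: r2=4-1=3
CMP r2, #0  (cmp 3,0)
BNE L1: taken
after MUL r0, r0, #7: r0=1429*7=10003
after SUB r0, r0, #3: r0=10003-3=10000
after OR r0, r0, #4: r0=10000|4=10004
after SUB r2, r2, #1: r2=3-1=2
CMP r2, #0  (cmp 2,0)
BNE L1: taken
after MUL r0, r0, #7: r0=10004*7=70028
after SUB r0, r0, #3: r0=70028-3=70025
after OR r0, r0, #4: r0=70025|4=70029
after SUB r2, r2, #1: r2=2-1=1
CMP r2, #0  (cmp 1,0)
BNE L1: taken
after MUL r0, r0, #7: r0=70029*7=490203
after SUB r0, r0, #3: r0=490203-3=490200
after OR r0, r0, #4: r0=490200|4=490204
after SUB r2, r2, #1: r2=1-1=0
CMP r2, #0  (cmp 0,0)
BNE L1: not taken
halt.
Total executed instructions: 45.

45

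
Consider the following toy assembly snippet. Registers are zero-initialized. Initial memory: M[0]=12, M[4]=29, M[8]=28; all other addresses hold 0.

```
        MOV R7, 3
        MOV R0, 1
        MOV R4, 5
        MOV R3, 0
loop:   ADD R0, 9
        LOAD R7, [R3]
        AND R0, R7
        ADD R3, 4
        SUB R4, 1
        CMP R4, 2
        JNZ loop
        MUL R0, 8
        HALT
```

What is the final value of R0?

192

after MOV R7, 3: R7=3
after MOV R0, 1: R0=1
after MOV R4, 5: R4=5
after MOV R3, 0: R3=0
after ADD R0, 9: R0=1+9=10
after LOAD R7, [R3]: R7=M[0]=12
after AND R0, R7: R0=10&12=8
after ADD R3, 4: R3=0+4=4
after SUB R4, 1: R4=5-1=4
CMP R4, 2  (cmp 4,2)
JNZ loop: taken
after ADD R0, 9: R0=8+9=17
after LOAD R7, [R3]: R7=M[4]=29
after AND R0, R7: R0=17&29=17
after ADD R3, 4: R3=4+4=8
after SUB R4, 1: R4=4-1=3
CMP R4, 2  (cmp 3,2)
JNZ loop: taken
after ADD R0, 9: R0=17+9=26
after LOAD R7, [R3]: R7=M[8]=28
after AND R0, R7: R0=26&28=24
after ADD R3, 4: R3=8+4=12
after SUB R4, 1: R4=3-1=2
CMP R4, 2  (cmp 2,2)
JNZ loop: not taken
after MUL R0, 8: R0=24*8=192
halt.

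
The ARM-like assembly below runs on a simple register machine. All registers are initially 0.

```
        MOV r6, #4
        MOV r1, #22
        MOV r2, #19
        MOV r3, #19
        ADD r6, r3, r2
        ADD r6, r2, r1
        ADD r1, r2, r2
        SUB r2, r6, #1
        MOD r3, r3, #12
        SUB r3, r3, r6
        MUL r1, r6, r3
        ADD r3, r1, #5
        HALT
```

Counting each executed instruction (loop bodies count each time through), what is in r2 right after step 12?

after MOV r6, #4: r6=4
after MOV r1, #22: r1=22
after MOV r2, #19: r2=19
after MOV r3, #19: r3=19
after ADD r6, r3, r2: r6=19+19=38
after ADD r6, r2, r1: r6=19+22=41
after ADD r1, r2, r2: r1=19+19=38
after SUB r2, r6, #1: r2=41-1=40
after MOD r3, r3, #12: r3=19%12=7
after SUB r3, r3, r6: r3=7-41=-34
after MUL r1, r6, r3: r1=41*(-34)=-1394
after ADD r3, r1, #5: r3=(-1394)+5=-1389
After step 12: r2 = 40.

40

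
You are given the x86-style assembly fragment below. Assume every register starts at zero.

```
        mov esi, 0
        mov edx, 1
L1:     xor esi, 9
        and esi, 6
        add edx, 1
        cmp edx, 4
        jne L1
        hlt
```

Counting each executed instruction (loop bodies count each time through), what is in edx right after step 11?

mov esi, 0 → esi=0
mov edx, 1 → edx=1
xor esi, 9 → esi=0^9=9
and esi, 6 → esi=9&6=0
add edx, 1 → edx=1+1=2
cmp edx, 4  (cmp 2,4)
jne L1: taken
xor esi, 9 → esi=0^9=9
and esi, 6 → esi=9&6=0
add edx, 1 → edx=2+1=3
cmp edx, 4  (cmp 3,4)
After step 11: edx = 3.

3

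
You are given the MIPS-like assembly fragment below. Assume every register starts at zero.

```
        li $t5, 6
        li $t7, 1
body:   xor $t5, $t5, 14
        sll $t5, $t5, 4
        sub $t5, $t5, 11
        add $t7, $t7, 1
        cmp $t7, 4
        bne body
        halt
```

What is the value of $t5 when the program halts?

after li $t5, 6: $t5=6
after li $t7, 1: $t7=1
after xor $t5, $t5, 14: $t5=6^14=8
after sll $t5, $t5, 4: $t5=8<<4=128
after sub $t5, $t5, 11: $t5=128-11=117
after add $t7, $t7, 1: $t7=1+1=2
cmp $t7, 4  (cmp 2,4)
bne body: taken
after xor $t5, $t5, 14: $t5=117^14=123
after sll $t5, $t5, 4: $t5=123<<4=1968
after sub $t5, $t5, 11: $t5=1968-11=1957
after add $t7, $t7, 1: $t7=2+1=3
cmp $t7, 4  (cmp 3,4)
bne body: taken
after xor $t5, $t5, 14: $t5=1957^14=1963
after sll $t5, $t5, 4: $t5=1963<<4=31408
after sub $t5, $t5, 11: $t5=31408-11=31397
after add $t7, $t7, 1: $t7=3+1=4
cmp $t7, 4  (cmp 4,4)
bne body: not taken
halt.

31397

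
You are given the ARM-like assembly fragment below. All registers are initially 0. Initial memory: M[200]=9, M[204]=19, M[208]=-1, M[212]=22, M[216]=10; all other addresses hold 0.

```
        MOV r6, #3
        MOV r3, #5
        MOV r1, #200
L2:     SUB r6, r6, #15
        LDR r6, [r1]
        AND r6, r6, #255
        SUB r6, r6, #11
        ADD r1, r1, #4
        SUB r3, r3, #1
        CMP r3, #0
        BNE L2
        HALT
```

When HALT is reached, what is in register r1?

220

MOV r6, #3 → r6=3
MOV r3, #5 → r3=5
MOV r1, #200 → r1=200
SUB r6, r6, #15 → r6=3-15=-12
LDR r6, [r1] → r6=M[200]=9
AND r6, r6, #255 → r6=9&255=9
SUB r6, r6, #11 → r6=9-11=-2
ADD r1, r1, #4 → r1=200+4=204
SUB r3, r3, #1 → r3=5-1=4
CMP r3, #0  (cmp 4,0)
BNE L2: taken
SUB r6, r6, #15 → r6=(-2)-15=-17
LDR r6, [r1] → r6=M[204]=19
AND r6, r6, #255 → r6=19&255=19
SUB r6, r6, #11 → r6=19-11=8
ADD r1, r1, #4 → r1=204+4=208
SUB r3, r3, #1 → r3=4-1=3
CMP r3, #0  (cmp 3,0)
BNE L2: taken
SUB r6, r6, #15 → r6=8-15=-7
LDR r6, [r1] → r6=M[208]=-1
AND r6, r6, #255 → r6=(-1)&255=255
SUB r6, r6, #11 → r6=255-11=244
ADD r1, r1, #4 → r1=208+4=212
SUB r3, r3, #1 → r3=3-1=2
CMP r3, #0  (cmp 2,0)
BNE L2: taken
SUB r6, r6, #15 → r6=244-15=229
LDR r6, [r1] → r6=M[212]=22
AND r6, r6, #255 → r6=22&255=22
SUB r6, r6, #11 → r6=22-11=11
ADD r1, r1, #4 → r1=212+4=216
SUB r3, r3, #1 → r3=2-1=1
CMP r3, #0  (cmp 1,0)
BNE L2: taken
SUB r6, r6, #15 → r6=11-15=-4
LDR r6, [r1] → r6=M[216]=10
AND r6, r6, #255 → r6=10&255=10
SUB r6, r6, #11 → r6=10-11=-1
ADD r1, r1, #4 → r1=216+4=220
SUB r3, r3, #1 → r3=1-1=0
CMP r3, #0  (cmp 0,0)
BNE L2: not taken
halt.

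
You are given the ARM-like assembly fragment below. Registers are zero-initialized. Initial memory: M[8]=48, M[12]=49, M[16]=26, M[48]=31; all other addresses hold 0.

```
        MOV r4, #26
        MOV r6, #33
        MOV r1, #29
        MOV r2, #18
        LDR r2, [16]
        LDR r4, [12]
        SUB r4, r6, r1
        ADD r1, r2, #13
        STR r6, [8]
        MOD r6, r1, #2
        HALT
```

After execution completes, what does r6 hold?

r4=26
r6=33
r1=29
r2=18
r2=M[16]=26
r4=M[12]=49
r4=33-29=4
r1=26+13=39
STR r6, [8] → M[8]=33
r6=39%2=1
halt.

1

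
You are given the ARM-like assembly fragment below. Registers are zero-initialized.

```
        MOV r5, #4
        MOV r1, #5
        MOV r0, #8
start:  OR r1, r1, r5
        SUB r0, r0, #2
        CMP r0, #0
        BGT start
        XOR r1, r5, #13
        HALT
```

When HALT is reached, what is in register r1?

9

r5=4
r1=5
r0=8
r1=5|4=5
r0=8-2=6
CMP r0, #0  (cmp 6,0)
BGT start: taken
r1=5|4=5
r0=6-2=4
CMP r0, #0  (cmp 4,0)
BGT start: taken
r1=5|4=5
r0=4-2=2
CMP r0, #0  (cmp 2,0)
BGT start: taken
r1=5|4=5
r0=2-2=0
CMP r0, #0  (cmp 0,0)
BGT start: not taken
r1=4^13=9
halt.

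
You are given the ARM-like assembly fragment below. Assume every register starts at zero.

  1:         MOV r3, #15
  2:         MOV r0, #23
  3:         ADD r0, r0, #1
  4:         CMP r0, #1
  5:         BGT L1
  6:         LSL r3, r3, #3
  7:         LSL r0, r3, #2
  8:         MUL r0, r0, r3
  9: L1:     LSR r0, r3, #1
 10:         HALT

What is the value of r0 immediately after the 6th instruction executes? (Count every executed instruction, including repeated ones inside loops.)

7

after MOV r3, #15: r3=15
after MOV r0, #23: r0=23
after ADD r0, r0, #1: r0=23+1=24
CMP r0, #1  (cmp 24,1)
BGT L1: taken
after LSR r0, r3, #1: r0=15>>1=7
After step 6: r0 = 7.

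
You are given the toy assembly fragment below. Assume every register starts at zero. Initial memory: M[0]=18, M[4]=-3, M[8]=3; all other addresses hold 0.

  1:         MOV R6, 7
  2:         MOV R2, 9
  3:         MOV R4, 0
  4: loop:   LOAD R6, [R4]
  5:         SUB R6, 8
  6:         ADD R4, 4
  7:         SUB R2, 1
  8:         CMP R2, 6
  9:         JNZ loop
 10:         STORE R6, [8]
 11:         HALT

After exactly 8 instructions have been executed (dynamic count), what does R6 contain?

R6=7
R2=9
R4=0
R6=M[0]=18
R6=18-8=10
R4=0+4=4
R2=9-1=8
CMP R2, 6  (cmp 8,6)
After step 8: R6 = 10.

10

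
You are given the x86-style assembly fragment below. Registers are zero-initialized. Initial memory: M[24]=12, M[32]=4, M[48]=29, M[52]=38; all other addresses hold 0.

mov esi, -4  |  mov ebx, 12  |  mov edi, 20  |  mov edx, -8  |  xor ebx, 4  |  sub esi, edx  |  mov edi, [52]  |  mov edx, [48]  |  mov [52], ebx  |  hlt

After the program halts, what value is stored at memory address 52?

8

esi=-4
ebx=12
edi=20
edx=-8
ebx=12^4=8
esi=(-4)-(-8)=4
edi=M[52]=38
edx=M[48]=29
mov [52], ebx → M[52]=8
halt.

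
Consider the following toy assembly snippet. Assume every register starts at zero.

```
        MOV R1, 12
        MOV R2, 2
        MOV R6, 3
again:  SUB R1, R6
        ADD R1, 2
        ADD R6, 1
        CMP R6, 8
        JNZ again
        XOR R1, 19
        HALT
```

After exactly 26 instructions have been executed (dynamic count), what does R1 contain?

MOV R1, 12 → R1=12
MOV R2, 2 → R2=2
MOV R6, 3 → R6=3
SUB R1, R6 → R1=12-3=9
ADD R1, 2 → R1=9+2=11
ADD R6, 1 → R6=3+1=4
CMP R6, 8  (cmp 4,8)
JNZ again: taken
SUB R1, R6 → R1=11-4=7
ADD R1, 2 → R1=7+2=9
ADD R6, 1 → R6=4+1=5
CMP R6, 8  (cmp 5,8)
JNZ again: taken
SUB R1, R6 → R1=9-5=4
ADD R1, 2 → R1=4+2=6
ADD R6, 1 → R6=5+1=6
CMP R6, 8  (cmp 6,8)
JNZ again: taken
SUB R1, R6 → R1=6-6=0
ADD R1, 2 → R1=0+2=2
ADD R6, 1 → R6=6+1=7
CMP R6, 8  (cmp 7,8)
JNZ again: taken
SUB R1, R6 → R1=2-7=-5
ADD R1, 2 → R1=(-5)+2=-3
ADD R6, 1 → R6=7+1=8
After step 26: R1 = -3.

-3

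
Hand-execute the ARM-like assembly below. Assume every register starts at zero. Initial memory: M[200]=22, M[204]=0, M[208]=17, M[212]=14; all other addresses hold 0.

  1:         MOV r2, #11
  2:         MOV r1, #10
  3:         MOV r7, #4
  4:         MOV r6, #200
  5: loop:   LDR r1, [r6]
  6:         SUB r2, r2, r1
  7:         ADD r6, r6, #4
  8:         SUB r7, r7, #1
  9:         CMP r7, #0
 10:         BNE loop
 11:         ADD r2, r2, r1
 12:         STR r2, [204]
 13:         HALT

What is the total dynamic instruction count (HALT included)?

after MOV r2, #11: r2=11
after MOV r1, #10: r1=10
after MOV r7, #4: r7=4
after MOV r6, #200: r6=200
after LDR r1, [r6]: r1=M[200]=22
after SUB r2, r2, r1: r2=11-22=-11
after ADD r6, r6, #4: r6=200+4=204
after SUB r7, r7, #1: r7=4-1=3
CMP r7, #0  (cmp 3,0)
BNE loop: taken
after LDR r1, [r6]: r1=M[204]=0
after SUB r2, r2, r1: r2=(-11)-0=-11
after ADD r6, r6, #4: r6=204+4=208
after SUB r7, r7, #1: r7=3-1=2
CMP r7, #0  (cmp 2,0)
BNE loop: taken
after LDR r1, [r6]: r1=M[208]=17
after SUB r2, r2, r1: r2=(-11)-17=-28
after ADD r6, r6, #4: r6=208+4=212
after SUB r7, r7, #1: r7=2-1=1
CMP r7, #0  (cmp 1,0)
BNE loop: taken
after LDR r1, [r6]: r1=M[212]=14
after SUB r2, r2, r1: r2=(-28)-14=-42
after ADD r6, r6, #4: r6=212+4=216
after SUB r7, r7, #1: r7=1-1=0
CMP r7, #0  (cmp 0,0)
BNE loop: not taken
after ADD r2, r2, r1: r2=(-42)+14=-28
STR r2, [204] → M[204]=-28
halt.
Total executed instructions: 31.

31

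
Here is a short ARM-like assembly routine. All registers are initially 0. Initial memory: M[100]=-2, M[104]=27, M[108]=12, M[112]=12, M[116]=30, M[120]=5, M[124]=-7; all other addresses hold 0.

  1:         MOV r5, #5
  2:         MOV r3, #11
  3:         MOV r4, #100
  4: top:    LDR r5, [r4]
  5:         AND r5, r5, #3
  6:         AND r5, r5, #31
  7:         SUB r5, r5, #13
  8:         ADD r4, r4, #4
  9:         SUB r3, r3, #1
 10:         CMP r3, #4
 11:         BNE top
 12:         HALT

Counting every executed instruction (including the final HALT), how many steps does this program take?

after MOV r5, #5: r5=5
after MOV r3, #11: r3=11
after MOV r4, #100: r4=100
after LDR r5, [r4]: r5=M[100]=-2
after AND r5, r5, #3: r5=(-2)&3=2
after AND r5, r5, #31: r5=2&31=2
after SUB r5, r5, #13: r5=2-13=-11
after ADD r4, r4, #4: r4=100+4=104
after SUB r3, r3, #1: r3=11-1=10
CMP r3, #4  (cmp 10,4)
BNE top: taken
after LDR r5, [r4]: r5=M[104]=27
after AND r5, r5, #3: r5=27&3=3
after AND r5, r5, #31: r5=3&31=3
after SUB r5, r5, #13: r5=3-13=-10
after ADD r4, r4, #4: r4=104+4=108
after SUB r3, r3, #1: r3=10-1=9
CMP r3, #4  (cmp 9,4)
BNE top: taken
after LDR r5, [r4]: r5=M[108]=12
after AND r5, r5, #3: r5=12&3=0
after AND r5, r5, #31: r5=0&31=0
after SUB r5, r5, #13: r5=0-13=-13
after ADD r4, r4, #4: r4=108+4=112
after SUB r3, r3, #1: r3=9-1=8
CMP r3, #4  (cmp 8,4)
BNE top: taken
after LDR r5, [r4]: r5=M[112]=12
after AND r5, r5, #3: r5=12&3=0
after AND r5, r5, #31: r5=0&31=0
after SUB r5, r5, #13: r5=0-13=-13
after ADD r4, r4, #4: r4=112+4=116
after SUB r3, r3, #1: r3=8-1=7
CMP r3, #4  (cmp 7,4)
BNE top: taken
after LDR r5, [r4]: r5=M[116]=30
after AND r5, r5, #3: r5=30&3=2
after AND r5, r5, #31: r5=2&31=2
after SUB r5, r5, #13: r5=2-13=-11
after ADD r4, r4, #4: r4=116+4=120
after SUB r3, r3, #1: r3=7-1=6
CMP r3, #4  (cmp 6,4)
BNE top: taken
after LDR r5, [r4]: r5=M[120]=5
after AND r5, r5, #3: r5=5&3=1
after AND r5, r5, #31: r5=1&31=1
after SUB r5, r5, #13: r5=1-13=-12
after ADD r4, r4, #4: r4=120+4=124
after SUB r3, r3, #1: r3=6-1=5
CMP r3, #4  (cmp 5,4)
BNE top: taken
after LDR r5, [r4]: r5=M[124]=-7
after AND r5, r5, #3: r5=(-7)&3=1
after AND r5, r5, #31: r5=1&31=1
after SUB r5, r5, #13: r5=1-13=-12
after ADD r4, r4, #4: r4=124+4=128
after SUB r3, r3, #1: r3=5-1=4
CMP r3, #4  (cmp 4,4)
BNE top: not taken
halt.
Total executed instructions: 60.

60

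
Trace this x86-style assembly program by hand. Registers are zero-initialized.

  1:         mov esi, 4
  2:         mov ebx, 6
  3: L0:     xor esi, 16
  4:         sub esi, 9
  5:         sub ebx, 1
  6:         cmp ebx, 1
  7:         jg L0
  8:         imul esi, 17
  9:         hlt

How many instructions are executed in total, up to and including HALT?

mov esi, 4 → esi=4
mov ebx, 6 → ebx=6
xor esi, 16 → esi=4^16=20
sub esi, 9 → esi=20-9=11
sub ebx, 1 → ebx=6-1=5
cmp ebx, 1  (cmp 5,1)
jg L0: taken
xor esi, 16 → esi=11^16=27
sub esi, 9 → esi=27-9=18
sub ebx, 1 → ebx=5-1=4
cmp ebx, 1  (cmp 4,1)
jg L0: taken
xor esi, 16 → esi=18^16=2
sub esi, 9 → esi=2-9=-7
sub ebx, 1 → ebx=4-1=3
cmp ebx, 1  (cmp 3,1)
jg L0: taken
xor esi, 16 → esi=(-7)^16=-23
sub esi, 9 → esi=(-23)-9=-32
sub ebx, 1 → ebx=3-1=2
cmp ebx, 1  (cmp 2,1)
jg L0: taken
xor esi, 16 → esi=(-32)^16=-16
sub esi, 9 → esi=(-16)-9=-25
sub ebx, 1 → ebx=2-1=1
cmp ebx, 1  (cmp 1,1)
jg L0: not taken
imul esi, 17 → esi=(-25)*17=-425
halt.
Total executed instructions: 29.

29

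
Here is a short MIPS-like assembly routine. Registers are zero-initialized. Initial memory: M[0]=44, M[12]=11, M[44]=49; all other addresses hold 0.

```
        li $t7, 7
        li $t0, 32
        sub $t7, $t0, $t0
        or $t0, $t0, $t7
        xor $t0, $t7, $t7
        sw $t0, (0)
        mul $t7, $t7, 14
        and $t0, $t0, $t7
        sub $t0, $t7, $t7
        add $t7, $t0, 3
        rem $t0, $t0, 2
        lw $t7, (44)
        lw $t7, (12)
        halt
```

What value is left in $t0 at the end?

$t7=7
$t0=32
$t7=32-32=0
$t0=32|0=32
$t0=0^0=0
sw $t0, (0) → M[0]=0
$t7=0*14=0
$t0=0&0=0
$t0=0-0=0
$t7=0+3=3
$t0=0%2=0
$t7=M[44]=49
$t7=M[12]=11
halt.

0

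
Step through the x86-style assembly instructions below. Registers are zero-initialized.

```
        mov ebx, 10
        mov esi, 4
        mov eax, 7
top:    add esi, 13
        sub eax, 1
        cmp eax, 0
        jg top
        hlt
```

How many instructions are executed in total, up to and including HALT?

after mov ebx, 10: ebx=10
after mov esi, 4: esi=4
after mov eax, 7: eax=7
after add esi, 13: esi=4+13=17
after sub eax, 1: eax=7-1=6
cmp eax, 0  (cmp 6,0)
jg top: taken
after add esi, 13: esi=17+13=30
after sub eax, 1: eax=6-1=5
cmp eax, 0  (cmp 5,0)
jg top: taken
after add esi, 13: esi=30+13=43
after sub eax, 1: eax=5-1=4
cmp eax, 0  (cmp 4,0)
jg top: taken
after add esi, 13: esi=43+13=56
after sub eax, 1: eax=4-1=3
cmp eax, 0  (cmp 3,0)
jg top: taken
after add esi, 13: esi=56+13=69
after sub eax, 1: eax=3-1=2
cmp eax, 0  (cmp 2,0)
jg top: taken
after add esi, 13: esi=69+13=82
after sub eax, 1: eax=2-1=1
cmp eax, 0  (cmp 1,0)
jg top: taken
after add esi, 13: esi=82+13=95
after sub eax, 1: eax=1-1=0
cmp eax, 0  (cmp 0,0)
jg top: not taken
halt.
Total executed instructions: 32.

32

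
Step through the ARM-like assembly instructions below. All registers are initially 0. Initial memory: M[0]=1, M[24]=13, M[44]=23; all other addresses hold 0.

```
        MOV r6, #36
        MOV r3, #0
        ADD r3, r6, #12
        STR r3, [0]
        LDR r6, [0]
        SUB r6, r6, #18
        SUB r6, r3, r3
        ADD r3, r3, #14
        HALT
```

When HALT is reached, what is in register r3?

after MOV r6, #36: r6=36
after MOV r3, #0: r3=0
after ADD r3, r6, #12: r3=36+12=48
STR r3, [0] → M[0]=48
after LDR r6, [0]: r6=M[0]=48
after SUB r6, r6, #18: r6=48-18=30
after SUB r6, r3, r3: r6=48-48=0
after ADD r3, r3, #14: r3=48+14=62
halt.

62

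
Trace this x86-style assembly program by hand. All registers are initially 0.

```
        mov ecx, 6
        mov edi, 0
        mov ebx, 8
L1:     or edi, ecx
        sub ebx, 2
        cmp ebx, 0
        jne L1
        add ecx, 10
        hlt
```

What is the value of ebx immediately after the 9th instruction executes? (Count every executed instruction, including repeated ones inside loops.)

4

mov ecx, 6 → ecx=6
mov edi, 0 → edi=0
mov ebx, 8 → ebx=8
or edi, ecx → edi=0|6=6
sub ebx, 2 → ebx=8-2=6
cmp ebx, 0  (cmp 6,0)
jne L1: taken
or edi, ecx → edi=6|6=6
sub ebx, 2 → ebx=6-2=4
After step 9: ebx = 4.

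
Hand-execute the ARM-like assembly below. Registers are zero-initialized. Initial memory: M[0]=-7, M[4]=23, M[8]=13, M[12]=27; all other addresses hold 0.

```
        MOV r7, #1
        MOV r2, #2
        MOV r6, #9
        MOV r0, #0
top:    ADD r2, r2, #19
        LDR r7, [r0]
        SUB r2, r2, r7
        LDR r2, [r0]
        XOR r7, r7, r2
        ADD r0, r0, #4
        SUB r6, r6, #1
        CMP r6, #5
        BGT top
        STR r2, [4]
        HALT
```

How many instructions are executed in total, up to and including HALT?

MOV r7, #1 → r7=1
MOV r2, #2 → r2=2
MOV r6, #9 → r6=9
MOV r0, #0 → r0=0
ADD r2, r2, #19 → r2=2+19=21
LDR r7, [r0] → r7=M[0]=-7
SUB r2, r2, r7 → r2=21-(-7)=28
LDR r2, [r0] → r2=M[0]=-7
XOR r7, r7, r2 → r7=(-7)^(-7)=0
ADD r0, r0, #4 → r0=0+4=4
SUB r6, r6, #1 → r6=9-1=8
CMP r6, #5  (cmp 8,5)
BGT top: taken
ADD r2, r2, #19 → r2=(-7)+19=12
LDR r7, [r0] → r7=M[4]=23
SUB r2, r2, r7 → r2=12-23=-11
LDR r2, [r0] → r2=M[4]=23
XOR r7, r7, r2 → r7=23^23=0
ADD r0, r0, #4 → r0=4+4=8
SUB r6, r6, #1 → r6=8-1=7
CMP r6, #5  (cmp 7,5)
BGT top: taken
ADD r2, r2, #19 → r2=23+19=42
LDR r7, [r0] → r7=M[8]=13
SUB r2, r2, r7 → r2=42-13=29
LDR r2, [r0] → r2=M[8]=13
XOR r7, r7, r2 → r7=13^13=0
ADD r0, r0, #4 → r0=8+4=12
SUB r6, r6, #1 → r6=7-1=6
CMP r6, #5  (cmp 6,5)
BGT top: taken
ADD r2, r2, #19 → r2=13+19=32
LDR r7, [r0] → r7=M[12]=27
SUB r2, r2, r7 → r2=32-27=5
LDR r2, [r0] → r2=M[12]=27
XOR r7, r7, r2 → r7=27^27=0
ADD r0, r0, #4 → r0=12+4=16
SUB r6, r6, #1 → r6=6-1=5
CMP r6, #5  (cmp 5,5)
BGT top: not taken
STR r2, [4] → M[4]=27
halt.
Total executed instructions: 42.

42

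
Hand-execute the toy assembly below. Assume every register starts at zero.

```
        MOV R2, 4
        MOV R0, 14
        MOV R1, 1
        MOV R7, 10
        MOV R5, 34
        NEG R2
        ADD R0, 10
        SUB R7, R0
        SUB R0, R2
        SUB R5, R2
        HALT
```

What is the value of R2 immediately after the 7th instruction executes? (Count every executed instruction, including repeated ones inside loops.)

MOV R2, 4 → R2=4
MOV R0, 14 → R0=14
MOV R1, 1 → R1=1
MOV R7, 10 → R7=10
MOV R5, 34 → R5=34
NEG R2 → R2=-(4)=-4
ADD R0, 10 → R0=14+10=24
After step 7: R2 = -4.

-4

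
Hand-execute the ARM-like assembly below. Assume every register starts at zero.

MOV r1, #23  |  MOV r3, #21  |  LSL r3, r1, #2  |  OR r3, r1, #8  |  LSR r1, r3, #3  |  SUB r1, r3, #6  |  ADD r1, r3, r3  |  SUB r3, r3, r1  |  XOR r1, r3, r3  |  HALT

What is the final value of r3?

-31

after MOV r1, #23: r1=23
after MOV r3, #21: r3=21
after LSL r3, r1, #2: r3=23<<2=92
after OR r3, r1, #8: r3=23|8=31
after LSR r1, r3, #3: r1=31>>3=3
after SUB r1, r3, #6: r1=31-6=25
after ADD r1, r3, r3: r1=31+31=62
after SUB r3, r3, r1: r3=31-62=-31
after XOR r1, r3, r3: r1=(-31)^(-31)=0
halt.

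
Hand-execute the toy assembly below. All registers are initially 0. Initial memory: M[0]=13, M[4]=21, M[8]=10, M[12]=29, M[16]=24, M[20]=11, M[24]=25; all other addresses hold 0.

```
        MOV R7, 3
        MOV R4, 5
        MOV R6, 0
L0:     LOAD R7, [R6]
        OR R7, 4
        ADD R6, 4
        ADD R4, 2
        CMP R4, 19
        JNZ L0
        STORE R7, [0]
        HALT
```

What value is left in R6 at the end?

MOV R7, 3 → R7=3
MOV R4, 5 → R4=5
MOV R6, 0 → R6=0
LOAD R7, [R6] → R7=M[0]=13
OR R7, 4 → R7=13|4=13
ADD R6, 4 → R6=0+4=4
ADD R4, 2 → R4=5+2=7
CMP R4, 19  (cmp 7,19)
JNZ L0: taken
LOAD R7, [R6] → R7=M[4]=21
OR R7, 4 → R7=21|4=21
ADD R6, 4 → R6=4+4=8
ADD R4, 2 → R4=7+2=9
CMP R4, 19  (cmp 9,19)
JNZ L0: taken
LOAD R7, [R6] → R7=M[8]=10
OR R7, 4 → R7=10|4=14
ADD R6, 4 → R6=8+4=12
ADD R4, 2 → R4=9+2=11
CMP R4, 19  (cmp 11,19)
JNZ L0: taken
LOAD R7, [R6] → R7=M[12]=29
OR R7, 4 → R7=29|4=29
ADD R6, 4 → R6=12+4=16
ADD R4, 2 → R4=11+2=13
CMP R4, 19  (cmp 13,19)
JNZ L0: taken
LOAD R7, [R6] → R7=M[16]=24
OR R7, 4 → R7=24|4=28
ADD R6, 4 → R6=16+4=20
ADD R4, 2 → R4=13+2=15
CMP R4, 19  (cmp 15,19)
JNZ L0: taken
LOAD R7, [R6] → R7=M[20]=11
OR R7, 4 → R7=11|4=15
ADD R6, 4 → R6=20+4=24
ADD R4, 2 → R4=15+2=17
CMP R4, 19  (cmp 17,19)
JNZ L0: taken
LOAD R7, [R6] → R7=M[24]=25
OR R7, 4 → R7=25|4=29
ADD R6, 4 → R6=24+4=28
ADD R4, 2 → R4=17+2=19
CMP R4, 19  (cmp 19,19)
JNZ L0: not taken
STORE R7, [0] → M[0]=29
halt.

28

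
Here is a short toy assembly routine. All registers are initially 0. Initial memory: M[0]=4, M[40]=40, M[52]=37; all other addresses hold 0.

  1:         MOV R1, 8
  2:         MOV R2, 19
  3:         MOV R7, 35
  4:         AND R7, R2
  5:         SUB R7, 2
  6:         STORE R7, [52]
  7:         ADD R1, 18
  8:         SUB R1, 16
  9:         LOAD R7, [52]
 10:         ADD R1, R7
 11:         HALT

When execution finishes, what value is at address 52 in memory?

MOV R1, 8 → R1=8
MOV R2, 19 → R2=19
MOV R7, 35 → R7=35
AND R7, R2 → R7=35&19=3
SUB R7, 2 → R7=3-2=1
STORE R7, [52] → M[52]=1
ADD R1, 18 → R1=8+18=26
SUB R1, 16 → R1=26-16=10
LOAD R7, [52] → R7=M[52]=1
ADD R1, R7 → R1=10+1=11
halt.

1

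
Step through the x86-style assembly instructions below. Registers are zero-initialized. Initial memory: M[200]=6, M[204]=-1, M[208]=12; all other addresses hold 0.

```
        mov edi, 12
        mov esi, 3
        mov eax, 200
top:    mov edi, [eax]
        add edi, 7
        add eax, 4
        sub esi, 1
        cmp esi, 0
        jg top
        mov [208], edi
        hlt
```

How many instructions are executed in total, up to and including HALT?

edi=12
esi=3
eax=200
edi=M[200]=6
edi=6+7=13
eax=200+4=204
esi=3-1=2
cmp esi, 0  (cmp 2,0)
jg top: taken
edi=M[204]=-1
edi=(-1)+7=6
eax=204+4=208
esi=2-1=1
cmp esi, 0  (cmp 1,0)
jg top: taken
edi=M[208]=12
edi=12+7=19
eax=208+4=212
esi=1-1=0
cmp esi, 0  (cmp 0,0)
jg top: not taken
mov [208], edi → M[208]=19
halt.
Total executed instructions: 23.

23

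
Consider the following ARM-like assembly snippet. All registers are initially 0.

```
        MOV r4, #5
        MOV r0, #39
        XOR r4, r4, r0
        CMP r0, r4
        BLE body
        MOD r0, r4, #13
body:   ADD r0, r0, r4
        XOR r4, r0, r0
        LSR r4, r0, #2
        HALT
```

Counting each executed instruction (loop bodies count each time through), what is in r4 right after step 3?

34

MOV r4, #5 → r4=5
MOV r0, #39 → r0=39
XOR r4, r4, r0 → r4=5^39=34
After step 3: r4 = 34.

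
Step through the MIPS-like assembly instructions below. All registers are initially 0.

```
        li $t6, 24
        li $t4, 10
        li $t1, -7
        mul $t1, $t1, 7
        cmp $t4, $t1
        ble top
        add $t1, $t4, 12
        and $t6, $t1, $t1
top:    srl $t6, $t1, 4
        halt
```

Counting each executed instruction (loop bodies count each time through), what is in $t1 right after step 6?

-49

li $t6, 24 → $t6=24
li $t4, 10 → $t4=10
li $t1, -7 → $t1=-7
mul $t1, $t1, 7 → $t1=(-7)*7=-49
cmp $t4, $t1  (cmp 10,-49)
ble top: not taken
After step 6: $t1 = -49.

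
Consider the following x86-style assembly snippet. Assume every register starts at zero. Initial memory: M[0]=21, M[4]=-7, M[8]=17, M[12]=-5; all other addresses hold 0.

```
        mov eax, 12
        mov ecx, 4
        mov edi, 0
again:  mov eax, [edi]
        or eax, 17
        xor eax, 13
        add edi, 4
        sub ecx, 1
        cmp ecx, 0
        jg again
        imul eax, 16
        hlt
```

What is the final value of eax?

-160

after mov eax, 12: eax=12
after mov ecx, 4: ecx=4
after mov edi, 0: edi=0
after mov eax, [edi]: eax=M[0]=21
after or eax, 17: eax=21|17=21
after xor eax, 13: eax=21^13=24
after add edi, 4: edi=0+4=4
after sub ecx, 1: ecx=4-1=3
cmp ecx, 0  (cmp 3,0)
jg again: taken
after mov eax, [edi]: eax=M[4]=-7
after or eax, 17: eax=(-7)|17=-7
after xor eax, 13: eax=(-7)^13=-12
after add edi, 4: edi=4+4=8
after sub ecx, 1: ecx=3-1=2
cmp ecx, 0  (cmp 2,0)
jg again: taken
after mov eax, [edi]: eax=M[8]=17
after or eax, 17: eax=17|17=17
after xor eax, 13: eax=17^13=28
after add edi, 4: edi=8+4=12
after sub ecx, 1: ecx=2-1=1
cmp ecx, 0  (cmp 1,0)
jg again: taken
after mov eax, [edi]: eax=M[12]=-5
after or eax, 17: eax=(-5)|17=-5
after xor eax, 13: eax=(-5)^13=-10
after add edi, 4: edi=12+4=16
after sub ecx, 1: ecx=1-1=0
cmp ecx, 0  (cmp 0,0)
jg again: not taken
after imul eax, 16: eax=(-10)*16=-160
halt.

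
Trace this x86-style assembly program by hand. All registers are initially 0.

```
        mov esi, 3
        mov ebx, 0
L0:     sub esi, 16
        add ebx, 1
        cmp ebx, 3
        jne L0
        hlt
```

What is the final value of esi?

mov esi, 3 → esi=3
mov ebx, 0 → ebx=0
sub esi, 16 → esi=3-16=-13
add ebx, 1 → ebx=0+1=1
cmp ebx, 3  (cmp 1,3)
jne L0: taken
sub esi, 16 → esi=(-13)-16=-29
add ebx, 1 → ebx=1+1=2
cmp ebx, 3  (cmp 2,3)
jne L0: taken
sub esi, 16 → esi=(-29)-16=-45
add ebx, 1 → ebx=2+1=3
cmp ebx, 3  (cmp 3,3)
jne L0: not taken
halt.

-45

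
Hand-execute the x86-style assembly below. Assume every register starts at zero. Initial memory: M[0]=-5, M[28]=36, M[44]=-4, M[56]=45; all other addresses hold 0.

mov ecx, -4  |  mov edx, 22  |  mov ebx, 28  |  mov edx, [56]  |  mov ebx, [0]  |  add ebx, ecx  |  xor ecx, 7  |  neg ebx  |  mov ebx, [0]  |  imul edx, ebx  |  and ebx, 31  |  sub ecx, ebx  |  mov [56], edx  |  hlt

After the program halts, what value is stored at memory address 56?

ecx=-4
edx=22
ebx=28
edx=M[56]=45
ebx=M[0]=-5
ebx=(-5)+(-4)=-9
ecx=(-4)^7=-5
ebx=-(-9)=9
ebx=M[0]=-5
edx=45*(-5)=-225
ebx=(-5)&31=27
ecx=(-5)-27=-32
mov [56], edx → M[56]=-225
halt.

-225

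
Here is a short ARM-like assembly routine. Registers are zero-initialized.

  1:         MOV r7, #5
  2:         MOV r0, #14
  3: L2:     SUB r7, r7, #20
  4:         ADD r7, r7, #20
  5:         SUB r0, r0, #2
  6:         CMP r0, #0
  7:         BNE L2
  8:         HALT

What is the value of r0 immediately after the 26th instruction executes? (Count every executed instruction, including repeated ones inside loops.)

4

r7=5
r0=14
r7=5-20=-15
r7=(-15)+20=5
r0=14-2=12
CMP r0, #0  (cmp 12,0)
BNE L2: taken
r7=5-20=-15
r7=(-15)+20=5
r0=12-2=10
CMP r0, #0  (cmp 10,0)
BNE L2: taken
r7=5-20=-15
r7=(-15)+20=5
r0=10-2=8
CMP r0, #0  (cmp 8,0)
BNE L2: taken
r7=5-20=-15
r7=(-15)+20=5
r0=8-2=6
CMP r0, #0  (cmp 6,0)
BNE L2: taken
r7=5-20=-15
r7=(-15)+20=5
r0=6-2=4
CMP r0, #0  (cmp 4,0)
After step 26: r0 = 4.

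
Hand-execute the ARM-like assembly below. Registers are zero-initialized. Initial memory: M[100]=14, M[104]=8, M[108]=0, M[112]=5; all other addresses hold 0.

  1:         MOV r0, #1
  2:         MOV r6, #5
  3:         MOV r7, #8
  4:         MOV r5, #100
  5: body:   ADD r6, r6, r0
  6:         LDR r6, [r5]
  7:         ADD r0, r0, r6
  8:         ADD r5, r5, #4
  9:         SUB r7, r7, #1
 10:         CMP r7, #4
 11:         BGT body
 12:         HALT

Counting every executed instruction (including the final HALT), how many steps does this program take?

33

MOV r0, #1 → r0=1
MOV r6, #5 → r6=5
MOV r7, #8 → r7=8
MOV r5, #100 → r5=100
ADD r6, r6, r0 → r6=5+1=6
LDR r6, [r5] → r6=M[100]=14
ADD r0, r0, r6 → r0=1+14=15
ADD r5, r5, #4 → r5=100+4=104
SUB r7, r7, #1 → r7=8-1=7
CMP r7, #4  (cmp 7,4)
BGT body: taken
ADD r6, r6, r0 → r6=14+15=29
LDR r6, [r5] → r6=M[104]=8
ADD r0, r0, r6 → r0=15+8=23
ADD r5, r5, #4 → r5=104+4=108
SUB r7, r7, #1 → r7=7-1=6
CMP r7, #4  (cmp 6,4)
BGT body: taken
ADD r6, r6, r0 → r6=8+23=31
LDR r6, [r5] → r6=M[108]=0
ADD r0, r0, r6 → r0=23+0=23
ADD r5, r5, #4 → r5=108+4=112
SUB r7, r7, #1 → r7=6-1=5
CMP r7, #4  (cmp 5,4)
BGT body: taken
ADD r6, r6, r0 → r6=0+23=23
LDR r6, [r5] → r6=M[112]=5
ADD r0, r0, r6 → r0=23+5=28
ADD r5, r5, #4 → r5=112+4=116
SUB r7, r7, #1 → r7=5-1=4
CMP r7, #4  (cmp 4,4)
BGT body: not taken
halt.
Total executed instructions: 33.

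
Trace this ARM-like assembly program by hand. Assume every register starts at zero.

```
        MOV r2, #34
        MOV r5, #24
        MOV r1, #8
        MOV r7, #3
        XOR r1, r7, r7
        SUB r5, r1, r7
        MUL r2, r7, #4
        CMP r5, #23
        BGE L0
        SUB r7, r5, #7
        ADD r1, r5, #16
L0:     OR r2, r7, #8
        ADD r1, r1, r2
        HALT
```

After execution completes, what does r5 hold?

MOV r2, #34 → r2=34
MOV r5, #24 → r5=24
MOV r1, #8 → r1=8
MOV r7, #3 → r7=3
XOR r1, r7, r7 → r1=3^3=0
SUB r5, r1, r7 → r5=0-3=-3
MUL r2, r7, #4 → r2=3*4=12
CMP r5, #23  (cmp -3,23)
BGE L0: not taken
SUB r7, r5, #7 → r7=(-3)-7=-10
ADD r1, r5, #16 → r1=(-3)+16=13
OR r2, r7, #8 → r2=(-10)|8=-2
ADD r1, r1, r2 → r1=13+(-2)=11
halt.

-3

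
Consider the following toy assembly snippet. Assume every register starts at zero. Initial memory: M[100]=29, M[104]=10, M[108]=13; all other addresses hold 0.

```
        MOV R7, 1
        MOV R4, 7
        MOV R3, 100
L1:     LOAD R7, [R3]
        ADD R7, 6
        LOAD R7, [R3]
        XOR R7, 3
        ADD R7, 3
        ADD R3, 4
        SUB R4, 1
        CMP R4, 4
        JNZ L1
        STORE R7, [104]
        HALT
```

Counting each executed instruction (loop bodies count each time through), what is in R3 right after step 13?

after MOV R7, 1: R7=1
after MOV R4, 7: R4=7
after MOV R3, 100: R3=100
after LOAD R7, [R3]: R7=M[100]=29
after ADD R7, 6: R7=29+6=35
after LOAD R7, [R3]: R7=M[100]=29
after XOR R7, 3: R7=29^3=30
after ADD R7, 3: R7=30+3=33
after ADD R3, 4: R3=100+4=104
after SUB R4, 1: R4=7-1=6
CMP R4, 4  (cmp 6,4)
JNZ L1: taken
after LOAD R7, [R3]: R7=M[104]=10
After step 13: R3 = 104.

104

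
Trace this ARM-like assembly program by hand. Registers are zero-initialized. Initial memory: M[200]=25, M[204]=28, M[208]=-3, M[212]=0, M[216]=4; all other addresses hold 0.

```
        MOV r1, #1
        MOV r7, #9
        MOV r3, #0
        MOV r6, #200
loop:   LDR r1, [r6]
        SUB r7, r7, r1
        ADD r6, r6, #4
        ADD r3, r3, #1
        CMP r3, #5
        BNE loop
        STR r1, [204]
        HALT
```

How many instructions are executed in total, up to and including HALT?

MOV r1, #1 → r1=1
MOV r7, #9 → r7=9
MOV r3, #0 → r3=0
MOV r6, #200 → r6=200
LDR r1, [r6] → r1=M[200]=25
SUB r7, r7, r1 → r7=9-25=-16
ADD r6, r6, #4 → r6=200+4=204
ADD r3, r3, #1 → r3=0+1=1
CMP r3, #5  (cmp 1,5)
BNE loop: taken
LDR r1, [r6] → r1=M[204]=28
SUB r7, r7, r1 → r7=(-16)-28=-44
ADD r6, r6, #4 → r6=204+4=208
ADD r3, r3, #1 → r3=1+1=2
CMP r3, #5  (cmp 2,5)
BNE loop: taken
LDR r1, [r6] → r1=M[208]=-3
SUB r7, r7, r1 → r7=(-44)-(-3)=-41
ADD r6, r6, #4 → r6=208+4=212
ADD r3, r3, #1 → r3=2+1=3
CMP r3, #5  (cmp 3,5)
BNE loop: taken
LDR r1, [r6] → r1=M[212]=0
SUB r7, r7, r1 → r7=(-41)-0=-41
ADD r6, r6, #4 → r6=212+4=216
ADD r3, r3, #1 → r3=3+1=4
CMP r3, #5  (cmp 4,5)
BNE loop: taken
LDR r1, [r6] → r1=M[216]=4
SUB r7, r7, r1 → r7=(-41)-4=-45
ADD r6, r6, #4 → r6=216+4=220
ADD r3, r3, #1 → r3=4+1=5
CMP r3, #5  (cmp 5,5)
BNE loop: not taken
STR r1, [204] → M[204]=4
halt.
Total executed instructions: 36.

36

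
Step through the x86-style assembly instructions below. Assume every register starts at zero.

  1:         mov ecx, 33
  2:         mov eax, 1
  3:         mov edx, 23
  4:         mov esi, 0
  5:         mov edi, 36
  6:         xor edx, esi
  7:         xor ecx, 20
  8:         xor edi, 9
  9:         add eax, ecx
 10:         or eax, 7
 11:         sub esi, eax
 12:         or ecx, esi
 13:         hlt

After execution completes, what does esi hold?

-55

mov ecx, 33 → ecx=33
mov eax, 1 → eax=1
mov edx, 23 → edx=23
mov esi, 0 → esi=0
mov edi, 36 → edi=36
xor edx, esi → edx=23^0=23
xor ecx, 20 → ecx=33^20=53
xor edi, 9 → edi=36^9=45
add eax, ecx → eax=1+53=54
or eax, 7 → eax=54|7=55
sub esi, eax → esi=0-55=-55
or ecx, esi → ecx=53|(-55)=-3
halt.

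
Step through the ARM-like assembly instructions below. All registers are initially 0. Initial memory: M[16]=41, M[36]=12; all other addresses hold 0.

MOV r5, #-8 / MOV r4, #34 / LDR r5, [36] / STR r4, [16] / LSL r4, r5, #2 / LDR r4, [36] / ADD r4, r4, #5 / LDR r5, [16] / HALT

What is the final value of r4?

after MOV r5, #-8: r5=-8
after MOV r4, #34: r4=34
after LDR r5, [36]: r5=M[36]=12
STR r4, [16] → M[16]=34
after LSL r4, r5, #2: r4=12<<2=48
after LDR r4, [36]: r4=M[36]=12
after ADD r4, r4, #5: r4=12+5=17
after LDR r5, [16]: r5=M[16]=34
halt.

17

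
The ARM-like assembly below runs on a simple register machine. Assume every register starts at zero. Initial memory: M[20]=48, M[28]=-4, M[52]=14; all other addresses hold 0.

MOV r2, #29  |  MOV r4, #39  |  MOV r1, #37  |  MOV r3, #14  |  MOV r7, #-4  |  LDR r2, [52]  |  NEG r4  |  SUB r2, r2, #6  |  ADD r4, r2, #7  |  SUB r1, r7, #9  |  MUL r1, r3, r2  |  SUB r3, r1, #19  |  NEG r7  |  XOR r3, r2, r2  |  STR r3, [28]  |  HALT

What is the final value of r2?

MOV r2, #29 → r2=29
MOV r4, #39 → r4=39
MOV r1, #37 → r1=37
MOV r3, #14 → r3=14
MOV r7, #-4 → r7=-4
LDR r2, [52] → r2=M[52]=14
NEG r4 → r4=-(39)=-39
SUB r2, r2, #6 → r2=14-6=8
ADD r4, r2, #7 → r4=8+7=15
SUB r1, r7, #9 → r1=(-4)-9=-13
MUL r1, r3, r2 → r1=14*8=112
SUB r3, r1, #19 → r3=112-19=93
NEG r7 → r7=-(-4)=4
XOR r3, r2, r2 → r3=8^8=0
STR r3, [28] → M[28]=0
halt.

8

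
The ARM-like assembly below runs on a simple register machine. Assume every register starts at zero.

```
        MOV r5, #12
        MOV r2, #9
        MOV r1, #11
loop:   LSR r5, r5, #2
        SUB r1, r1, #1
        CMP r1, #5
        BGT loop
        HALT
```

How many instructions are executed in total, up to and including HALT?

28

r5=12
r2=9
r1=11
r5=12>>2=3
r1=11-1=10
CMP r1, #5  (cmp 10,5)
BGT loop: taken
r5=3>>2=0
r1=10-1=9
CMP r1, #5  (cmp 9,5)
BGT loop: taken
r5=0>>2=0
r1=9-1=8
CMP r1, #5  (cmp 8,5)
BGT loop: taken
r5=0>>2=0
r1=8-1=7
CMP r1, #5  (cmp 7,5)
BGT loop: taken
r5=0>>2=0
r1=7-1=6
CMP r1, #5  (cmp 6,5)
BGT loop: taken
r5=0>>2=0
r1=6-1=5
CMP r1, #5  (cmp 5,5)
BGT loop: not taken
halt.
Total executed instructions: 28.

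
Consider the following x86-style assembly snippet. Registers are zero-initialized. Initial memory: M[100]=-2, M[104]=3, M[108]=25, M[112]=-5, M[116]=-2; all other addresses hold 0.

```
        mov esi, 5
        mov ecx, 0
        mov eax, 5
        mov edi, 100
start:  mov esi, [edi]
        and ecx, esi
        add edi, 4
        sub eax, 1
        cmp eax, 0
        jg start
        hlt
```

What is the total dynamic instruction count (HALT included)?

35

mov esi, 5 → esi=5
mov ecx, 0 → ecx=0
mov eax, 5 → eax=5
mov edi, 100 → edi=100
mov esi, [edi] → esi=M[100]=-2
and ecx, esi → ecx=0&(-2)=0
add edi, 4 → edi=100+4=104
sub eax, 1 → eax=5-1=4
cmp eax, 0  (cmp 4,0)
jg start: taken
mov esi, [edi] → esi=M[104]=3
and ecx, esi → ecx=0&3=0
add edi, 4 → edi=104+4=108
sub eax, 1 → eax=4-1=3
cmp eax, 0  (cmp 3,0)
jg start: taken
mov esi, [edi] → esi=M[108]=25
and ecx, esi → ecx=0&25=0
add edi, 4 → edi=108+4=112
sub eax, 1 → eax=3-1=2
cmp eax, 0  (cmp 2,0)
jg start: taken
mov esi, [edi] → esi=M[112]=-5
and ecx, esi → ecx=0&(-5)=0
add edi, 4 → edi=112+4=116
sub eax, 1 → eax=2-1=1
cmp eax, 0  (cmp 1,0)
jg start: taken
mov esi, [edi] → esi=M[116]=-2
and ecx, esi → ecx=0&(-2)=0
add edi, 4 → edi=116+4=120
sub eax, 1 → eax=1-1=0
cmp eax, 0  (cmp 0,0)
jg start: not taken
halt.
Total executed instructions: 35.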